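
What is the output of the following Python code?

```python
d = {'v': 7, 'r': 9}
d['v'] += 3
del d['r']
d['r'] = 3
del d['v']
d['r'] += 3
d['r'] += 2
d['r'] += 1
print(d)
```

d['v'] = 7+3 = 10 → {'v': 10, 'r': 9}
del 'r' → {'v': 10}
d['r'] = 3 → {'v': 10, 'r': 3}
del 'v' → {'r': 3}
d['r'] = 3+3 = 6 → {'r': 6}
d['r'] = 6+2 = 8 → {'r': 8}
d['r'] = 8+1 = 9 → {'r': 9}

{'r': 9}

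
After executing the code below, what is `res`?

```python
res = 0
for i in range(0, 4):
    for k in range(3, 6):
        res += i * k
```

i=0,k=3: res = 0+0 = 0
i=0,k=4: res = 0+0 = 0
i=0,k=5: res = 0+0 = 0
i=1,k=3: res = 0+3 = 3
i=1,k=4: res = 3+4 = 7
i=1,k=5: res = 7+5 = 12
i=2,k=3: res = 12+6 = 18
i=2,k=4: res = 18+8 = 26
i=2,k=5: res = 26+10 = 36
i=3,k=3: res = 36+9 = 45
i=3,k=4: res = 45+12 = 57
i=3,k=5: res = 57+15 = 72

72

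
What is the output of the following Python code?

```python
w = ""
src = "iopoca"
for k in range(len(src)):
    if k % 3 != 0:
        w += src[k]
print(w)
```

opca

k=0: skip
k=1: add 'o' → 'o'
k=2: add 'p' → 'op'
k=3: skip
k=4: add 'c' → 'opc'
k=5: add 'a' → 'opca'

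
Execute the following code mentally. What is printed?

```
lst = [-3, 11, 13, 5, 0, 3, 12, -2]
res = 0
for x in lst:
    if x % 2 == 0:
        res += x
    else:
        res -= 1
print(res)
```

5

x=-3: not even, res = 0-1 = -1
x=11: not even, res = (-1)-1 = -2
x=13: not even, res = (-2)-1 = -3
x=5: not even, res = (-3)-1 = -4
x=0: even, res = (-4)+0 = -4
x=3: not even, res = (-4)-1 = -5
x=12: even, res = (-5)+12 = 7
x=-2: even, res = 7+(-2) = 5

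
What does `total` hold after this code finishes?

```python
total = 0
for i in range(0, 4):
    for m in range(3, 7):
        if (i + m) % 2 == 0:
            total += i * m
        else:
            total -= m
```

16

i=0,m=3: odd sum, total = 0-3 = -3
i=0,m=4: even sum, total = (-3)+0 = -3
i=0,m=5: odd sum, total = (-3)-5 = -8
i=0,m=6: even sum, total = (-8)+0 = -8
i=1,m=3: even sum, total = (-8)+3 = -5
i=1,m=4: odd sum, total = (-5)-4 = -9
i=1,m=5: even sum, total = (-9)+5 = -4
i=1,m=6: odd sum, total = (-4)-6 = -10
i=2,m=3: odd sum, total = (-10)-3 = -13
i=2,m=4: even sum, total = (-13)+8 = -5
i=2,m=5: odd sum, total = (-5)-5 = -10
i=2,m=6: even sum, total = (-10)+12 = 2
i=3,m=3: even sum, total = 2+9 = 11
i=3,m=4: odd sum, total = 11-4 = 7
i=3,m=5: even sum, total = 7+15 = 22
i=3,m=6: odd sum, total = 22-6 = 16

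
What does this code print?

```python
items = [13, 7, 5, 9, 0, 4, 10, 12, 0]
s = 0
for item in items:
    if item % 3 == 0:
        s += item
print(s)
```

item=13: not %3==0
item=7: not %3==0
item=5: not %3==0
item=9: %3==0, s = 0+9 = 9
item=0: %3==0, s = 9+0 = 9
item=4: not %3==0
item=10: not %3==0
item=12: %3==0, s = 9+12 = 21
item=0: %3==0, s = 21+0 = 21

21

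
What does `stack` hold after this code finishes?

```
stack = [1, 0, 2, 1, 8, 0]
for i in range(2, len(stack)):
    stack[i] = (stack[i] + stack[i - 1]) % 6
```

[1, 0, 2, 3, 5, 5]

i=2: stack[2] = (2+0)%6 = 2 → [1, 0, 2, 1, 8, 0]
i=3: stack[3] = (1+2)%6 = 3 → [1, 0, 2, 3, 8, 0]
i=4: stack[4] = (8+3)%6 = 5 → [1, 0, 2, 3, 5, 0]
i=5: stack[5] = (0+5)%6 = 5 → [1, 0, 2, 3, 5, 5]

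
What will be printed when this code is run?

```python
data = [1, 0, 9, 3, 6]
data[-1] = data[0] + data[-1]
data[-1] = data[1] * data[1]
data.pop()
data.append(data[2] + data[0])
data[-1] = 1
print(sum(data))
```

data[-1] = data[0]+data[-1] = 1+6 = 7 → [1, 0, 9, 3, 7]
data[-1] = data[1]*data[1] = 0*0 = 0 → [1, 0, 9, 3, 0]
pop() removes 0 → [1, 0, 9, 3]
append data[2]+data[0] = 9+1 = 10 → [1, 0, 9, 3, 10]
data[-1] = 1 → [1, 0, 9, 3, 1]
sum = 14

14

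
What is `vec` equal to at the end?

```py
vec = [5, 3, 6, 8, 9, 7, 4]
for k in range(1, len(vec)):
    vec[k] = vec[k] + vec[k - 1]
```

[5, 8, 14, 22, 31, 38, 42]

k=1: vec[1] = 3+5 = 8 → [5, 8, 6, 8, 9, 7, 4]
k=2: vec[2] = 6+8 = 14 → [5, 8, 14, 8, 9, 7, 4]
k=3: vec[3] = 8+14 = 22 → [5, 8, 14, 22, 9, 7, 4]
k=4: vec[4] = 9+22 = 31 → [5, 8, 14, 22, 31, 7, 4]
k=5: vec[5] = 7+31 = 38 → [5, 8, 14, 22, 31, 38, 4]
k=6: vec[6] = 4+38 = 42 → [5, 8, 14, 22, 31, 38, 42]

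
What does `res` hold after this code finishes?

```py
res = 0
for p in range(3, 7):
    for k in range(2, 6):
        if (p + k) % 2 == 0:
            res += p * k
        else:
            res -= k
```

96

p=3,k=2: odd sum, res = 0-2 = -2
p=3,k=3: even sum, res = (-2)+9 = 7
p=3,k=4: odd sum, res = 7-4 = 3
p=3,k=5: even sum, res = 3+15 = 18
p=4,k=2: even sum, res = 18+8 = 26
p=4,k=3: odd sum, res = 26-3 = 23
p=4,k=4: even sum, res = 23+16 = 39
p=4,k=5: odd sum, res = 39-5 = 34
p=5,k=2: odd sum, res = 34-2 = 32
p=5,k=3: even sum, res = 32+15 = 47
p=5,k=4: odd sum, res = 47-4 = 43
p=5,k=5: even sum, res = 43+25 = 68
p=6,k=2: even sum, res = 68+12 = 80
p=6,k=3: odd sum, res = 80-3 = 77
p=6,k=4: even sum, res = 77+24 = 101
p=6,k=5: odd sum, res = 101-5 = 96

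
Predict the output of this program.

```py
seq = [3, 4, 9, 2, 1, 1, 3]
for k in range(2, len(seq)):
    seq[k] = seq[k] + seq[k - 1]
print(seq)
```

k=2: seq[2] = 9+4 = 13 → [3, 4, 13, 2, 1, 1, 3]
k=3: seq[3] = 2+13 = 15 → [3, 4, 13, 15, 1, 1, 3]
k=4: seq[4] = 1+15 = 16 → [3, 4, 13, 15, 16, 1, 3]
k=5: seq[5] = 1+16 = 17 → [3, 4, 13, 15, 16, 17, 3]
k=6: seq[6] = 3+17 = 20 → [3, 4, 13, 15, 16, 17, 20]

[3, 4, 13, 15, 16, 17, 20]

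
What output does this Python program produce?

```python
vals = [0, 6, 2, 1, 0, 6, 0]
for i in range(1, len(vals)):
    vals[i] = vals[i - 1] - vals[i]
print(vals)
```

[0, -6, -8, -9, -9, -15, -15]

i=1: vals[1] = 0-6 = -6 → [0, -6, 2, 1, 0, 6, 0]
i=2: vals[2] = (-6)-2 = -8 → [0, -6, -8, 1, 0, 6, 0]
i=3: vals[3] = (-8)-1 = -9 → [0, -6, -8, -9, 0, 6, 0]
i=4: vals[4] = (-9)-0 = -9 → [0, -6, -8, -9, -9, 6, 0]
i=5: vals[5] = (-9)-6 = -15 → [0, -6, -8, -9, -9, -15, 0]
i=6: vals[6] = (-15)-0 = -15 → [0, -6, -8, -9, -9, -15, -15]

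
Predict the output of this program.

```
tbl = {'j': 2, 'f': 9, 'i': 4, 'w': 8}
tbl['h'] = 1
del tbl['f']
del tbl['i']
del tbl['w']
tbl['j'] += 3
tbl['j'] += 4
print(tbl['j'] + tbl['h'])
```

tbl['h'] = 1 → {'j': 2, 'f': 9, 'i': 4, 'w': 8, 'h': 1}
del 'f' → {'j': 2, 'i': 4, 'w': 8, 'h': 1}
del 'i' → {'j': 2, 'w': 8, 'h': 1}
del 'w' → {'j': 2, 'h': 1}
tbl['j'] = 2+3 = 5 → {'j': 5, 'h': 1}
tbl['j'] = 5+4 = 9 → {'j': 9, 'h': 1}
tbl['j']+tbl['h'] = 9+1 = 10

10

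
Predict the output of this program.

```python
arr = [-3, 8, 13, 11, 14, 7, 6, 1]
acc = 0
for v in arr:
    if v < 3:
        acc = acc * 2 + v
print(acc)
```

-5

v=-3: <3, acc = 0*2+(-3) = -3
v=8: not <3
v=13: not <3
v=11: not <3
v=14: not <3
v=7: not <3
v=6: not <3
v=1: <3, acc = (-3)*2+1 = -5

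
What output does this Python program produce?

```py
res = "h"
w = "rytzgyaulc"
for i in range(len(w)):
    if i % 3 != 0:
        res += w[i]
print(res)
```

hytgyul

i=0: skip
i=1: add 'y' → 'hy'
i=2: add 't' → 'hyt'
i=3: skip
i=4: add 'g' → 'hytg'
i=5: add 'y' → 'hytgy'
i=6: skip
i=7: add 'u' → 'hytgyu'
i=8: add 'l' → 'hytgyul'
i=9: skip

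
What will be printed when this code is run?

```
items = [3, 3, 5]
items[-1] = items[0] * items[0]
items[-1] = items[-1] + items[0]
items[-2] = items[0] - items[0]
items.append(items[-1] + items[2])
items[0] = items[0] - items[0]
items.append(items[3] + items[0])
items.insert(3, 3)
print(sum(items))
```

63

items[-1] = items[0]*items[0] = 3*3 = 9 → [3, 3, 9]
items[-1] = items[-1]+items[0] = 9+3 = 12 → [3, 3, 12]
items[-2] = items[0]-items[0] = 3-3 = 0 → [3, 0, 12]
append items[-1]+items[2] = 12+12 = 24 → [3, 0, 12, 24]
items[0] = items[0]-items[0] = 3-3 = 0 → [0, 0, 12, 24]
append items[3]+items[0] = 24+0 = 24 → [0, 0, 12, 24, 24]
insert 3 at 3 → [0, 0, 12, 3, 24, 24]
sum = 63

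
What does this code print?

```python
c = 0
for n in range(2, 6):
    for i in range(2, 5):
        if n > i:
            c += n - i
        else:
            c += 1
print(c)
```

n=2,i=2: not 2>2, c = 0+1 = 1
n=2,i=3: not 2>3, c = 1+1 = 2
n=2,i=4: not 2>4, c = 2+1 = 3
n=3,i=2: 3>2, c = 3+1 = 4
n=3,i=3: not 3>3, c = 4+1 = 5
n=3,i=4: not 3>4, c = 5+1 = 6
n=4,i=2: 4>2, c = 6+2 = 8
n=4,i=3: 4>3, c = 8+1 = 9
n=4,i=4: not 4>4, c = 9+1 = 10
n=5,i=2: 5>2, c = 10+3 = 13
n=5,i=3: 5>3, c = 13+2 = 15
n=5,i=4: 5>4, c = 15+1 = 16

16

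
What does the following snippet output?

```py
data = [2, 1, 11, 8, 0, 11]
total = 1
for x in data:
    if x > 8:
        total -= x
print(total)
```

-21

x=2: not >8
x=1: not >8
x=11: >8, total = 1-11 = -10
x=8: not >8
x=0: not >8
x=11: >8, total = (-10)-11 = -21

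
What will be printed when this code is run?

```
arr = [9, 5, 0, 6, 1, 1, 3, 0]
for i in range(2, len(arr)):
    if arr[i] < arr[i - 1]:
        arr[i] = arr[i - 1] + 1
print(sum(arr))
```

i=2: 0<5, arr[2] = 5+1 = 6 → [9, 5, 6, 6, 1, 1, 3, 0]
i=3: 6>=6, unchanged → [9, 5, 6, 6, 1, 1, 3, 0]
i=4: 1<6, arr[4] = 6+1 = 7 → [9, 5, 6, 6, 7, 1, 3, 0]
i=5: 1<7, arr[5] = 7+1 = 8 → [9, 5, 6, 6, 7, 8, 3, 0]
i=6: 3<8, arr[6] = 8+1 = 9 → [9, 5, 6, 6, 7, 8, 9, 0]
i=7: 0<9, arr[7] = 9+1 = 10 → [9, 5, 6, 6, 7, 8, 9, 10]
sum = 60

60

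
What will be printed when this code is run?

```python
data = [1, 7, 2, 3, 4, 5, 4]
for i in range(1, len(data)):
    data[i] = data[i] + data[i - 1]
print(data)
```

[1, 8, 10, 13, 17, 22, 26]

i=1: data[1] = 7+1 = 8 → [1, 8, 2, 3, 4, 5, 4]
i=2: data[2] = 2+8 = 10 → [1, 8, 10, 3, 4, 5, 4]
i=3: data[3] = 3+10 = 13 → [1, 8, 10, 13, 4, 5, 4]
i=4: data[4] = 4+13 = 17 → [1, 8, 10, 13, 17, 5, 4]
i=5: data[5] = 5+17 = 22 → [1, 8, 10, 13, 17, 22, 4]
i=6: data[6] = 4+22 = 26 → [1, 8, 10, 13, 17, 22, 26]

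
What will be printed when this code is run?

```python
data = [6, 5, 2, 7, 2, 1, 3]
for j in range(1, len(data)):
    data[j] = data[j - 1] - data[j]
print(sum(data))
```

-37

j=1: data[1] = 6-5 = 1 → [6, 1, 2, 7, 2, 1, 3]
j=2: data[2] = 1-2 = -1 → [6, 1, -1, 7, 2, 1, 3]
j=3: data[3] = (-1)-7 = -8 → [6, 1, -1, -8, 2, 1, 3]
j=4: data[4] = (-8)-2 = -10 → [6, 1, -1, -8, -10, 1, 3]
j=5: data[5] = (-10)-1 = -11 → [6, 1, -1, -8, -10, -11, 3]
j=6: data[6] = (-11)-3 = -14 → [6, 1, -1, -8, -10, -11, -14]
sum = -37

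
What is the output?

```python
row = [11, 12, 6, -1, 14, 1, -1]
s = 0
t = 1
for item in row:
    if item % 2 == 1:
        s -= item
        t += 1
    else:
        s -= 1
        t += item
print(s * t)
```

item=11: odd, s = 0-11 = -11; t=2
item=12: not odd, s = (-11)-1 = -12; t=14
item=6: not odd, s = (-12)-1 = -13; t=20
item=-1: odd, s = (-13)-(-1) = -12; t=21
item=14: not odd, s = (-12)-1 = -13; t=35
item=1: odd, s = (-13)-1 = -14; t=36
item=-1: odd, s = (-14)-(-1) = -13; t=37
s*t = (-13)*37 = -481

-481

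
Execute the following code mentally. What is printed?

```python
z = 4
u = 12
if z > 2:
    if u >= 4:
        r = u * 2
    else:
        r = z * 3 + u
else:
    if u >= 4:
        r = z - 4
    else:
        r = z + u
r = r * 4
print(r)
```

z=4, u=12
z > 2 is True; u >= 4 is True
→ r = u * 2 = 24
r = 24*4 = 96

96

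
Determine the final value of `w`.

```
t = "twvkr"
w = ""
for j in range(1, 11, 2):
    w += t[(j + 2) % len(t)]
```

j=1: add t[3]='k' → 'k'
j=3: add t[0]='t' → 'kt'
j=5: add t[2]='v' → 'ktv'
j=7: add t[4]='r' → 'ktvr'
j=9: add t[1]='w' → 'ktvrw'

'ktvrw'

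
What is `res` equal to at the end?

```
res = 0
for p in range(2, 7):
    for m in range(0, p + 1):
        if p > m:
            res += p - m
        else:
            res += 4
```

75

p=2,m=0: 2>0, res = 0+2 = 2
p=2,m=1: 2>1, res = 2+1 = 3
p=2,m=2: not 2>2, res = 3+4 = 7
p=3,m=0: 3>0, res = 7+3 = 10
p=3,m=1: 3>1, res = 10+2 = 12
p=3,m=2: 3>2, res = 12+1 = 13
p=3,m=3: not 3>3, res = 13+4 = 17
p=4,m=0: 4>0, res = 17+4 = 21
p=4,m=1: 4>1, res = 21+3 = 24
p=4,m=2: 4>2, res = 24+2 = 26
p=4,m=3: 4>3, res = 26+1 = 27
p=4,m=4: not 4>4, res = 27+4 = 31
p=5,m=0: 5>0, res = 31+5 = 36
p=5,m=1: 5>1, res = 36+4 = 40
p=5,m=2: 5>2, res = 40+3 = 43
p=5,m=3: 5>3, res = 43+2 = 45
p=5,m=4: 5>4, res = 45+1 = 46
p=5,m=5: not 5>5, res = 46+4 = 50
p=6,m=0: 6>0, res = 50+6 = 56
p=6,m=1: 6>1, res = 56+5 = 61
p=6,m=2: 6>2, res = 61+4 = 65
p=6,m=3: 6>3, res = 65+3 = 68
p=6,m=4: 6>4, res = 68+2 = 70
p=6,m=5: 6>5, res = 70+1 = 71
p=6,m=6: not 6>6, res = 71+4 = 75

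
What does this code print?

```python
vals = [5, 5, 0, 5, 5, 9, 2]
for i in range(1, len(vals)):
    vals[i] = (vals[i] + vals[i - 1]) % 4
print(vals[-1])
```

3

i=1: vals[1] = (5+5)%4 = 2 → [5, 2, 0, 5, 5, 9, 2]
i=2: vals[2] = (0+2)%4 = 2 → [5, 2, 2, 5, 5, 9, 2]
i=3: vals[3] = (5+2)%4 = 3 → [5, 2, 2, 3, 5, 9, 2]
i=4: vals[4] = (5+3)%4 = 0 → [5, 2, 2, 3, 0, 9, 2]
i=5: vals[5] = (9+0)%4 = 1 → [5, 2, 2, 3, 0, 1, 2]
i=6: vals[6] = (2+1)%4 = 3 → [5, 2, 2, 3, 0, 1, 3]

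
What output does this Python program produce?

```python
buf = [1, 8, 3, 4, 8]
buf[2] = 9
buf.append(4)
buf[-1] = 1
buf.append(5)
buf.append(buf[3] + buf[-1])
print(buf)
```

[1, 8, 9, 4, 8, 1, 5, 9]

buf[2] = 9 → [1, 8, 9, 4, 8]
append 4 → [1, 8, 9, 4, 8, 4]
buf[-1] = 1 → [1, 8, 9, 4, 8, 1]
append 5 → [1, 8, 9, 4, 8, 1, 5]
append buf[3]+buf[-1] = 4+5 = 9 → [1, 8, 9, 4, 8, 1, 5, 9]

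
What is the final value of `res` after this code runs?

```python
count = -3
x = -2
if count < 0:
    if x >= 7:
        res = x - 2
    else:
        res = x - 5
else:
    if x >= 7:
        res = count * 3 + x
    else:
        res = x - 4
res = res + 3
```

count=-3, x=-2
count < 0 is True; x >= 7 is False
→ res = x - 5 = -7
res = (-7)+3 = -4

-4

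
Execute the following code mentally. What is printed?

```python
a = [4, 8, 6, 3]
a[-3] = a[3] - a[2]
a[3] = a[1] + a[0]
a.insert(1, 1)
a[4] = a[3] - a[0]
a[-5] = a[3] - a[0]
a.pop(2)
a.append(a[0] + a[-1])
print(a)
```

[2, 1, 6, 2, 4]

a[-3] = a[3]-a[2] = 3-6 = -3 → [4, -3, 6, 3]
a[3] = a[1]+a[0] = (-3)+4 = 1 → [4, -3, 6, 1]
insert 1 at 1 → [4, 1, -3, 6, 1]
a[4] = a[3]-a[0] = 6-4 = 2 → [4, 1, -3, 6, 2]
a[-5] = a[3]-a[0] = 6-4 = 2 → [2, 1, -3, 6, 2]
pop(2) removes -3 → [2, 1, 6, 2]
append a[0]+a[-1] = 2+2 = 4 → [2, 1, 6, 2, 4]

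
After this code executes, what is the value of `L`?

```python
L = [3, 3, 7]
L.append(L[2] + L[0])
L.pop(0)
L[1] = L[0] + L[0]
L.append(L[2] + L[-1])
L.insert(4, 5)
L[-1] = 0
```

[3, 6, 10, 20, 0]

append L[2]+L[0] = 7+3 = 10 → [3, 3, 7, 10]
pop(0) removes 3 → [3, 7, 10]
L[1] = L[0]+L[0] = 3+3 = 6 → [3, 6, 10]
append L[2]+L[-1] = 10+10 = 20 → [3, 6, 10, 20]
insert 5 at 4 → [3, 6, 10, 20, 5]
L[-1] = 0 → [3, 6, 10, 20, 0]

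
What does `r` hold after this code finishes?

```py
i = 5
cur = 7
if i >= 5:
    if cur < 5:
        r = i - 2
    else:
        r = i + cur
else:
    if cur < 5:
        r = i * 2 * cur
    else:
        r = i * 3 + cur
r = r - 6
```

6

i=5, cur=7
i >= 5 is True; cur < 5 is False
→ r = i + cur = 12
r = 12-6 = 6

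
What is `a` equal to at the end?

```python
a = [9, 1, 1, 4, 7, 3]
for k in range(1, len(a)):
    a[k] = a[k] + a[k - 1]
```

[9, 10, 11, 15, 22, 25]

k=1: a[1] = 1+9 = 10 → [9, 10, 1, 4, 7, 3]
k=2: a[2] = 1+10 = 11 → [9, 10, 11, 4, 7, 3]
k=3: a[3] = 4+11 = 15 → [9, 10, 11, 15, 7, 3]
k=4: a[4] = 7+15 = 22 → [9, 10, 11, 15, 22, 3]
k=5: a[5] = 3+22 = 25 → [9, 10, 11, 15, 22, 25]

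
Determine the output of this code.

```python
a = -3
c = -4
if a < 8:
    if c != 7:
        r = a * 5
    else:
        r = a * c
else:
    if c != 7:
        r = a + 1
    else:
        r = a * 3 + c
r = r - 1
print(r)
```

a=-3, c=-4
a < 8 is True; c != 7 is True
→ r = a * 5 = -15
r = (-15)-1 = -16

-16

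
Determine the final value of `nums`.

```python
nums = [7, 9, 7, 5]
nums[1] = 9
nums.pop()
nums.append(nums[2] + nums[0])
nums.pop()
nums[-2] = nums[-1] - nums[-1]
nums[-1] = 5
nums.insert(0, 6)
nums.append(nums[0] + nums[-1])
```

[6, 7, 0, 5, 11]

nums[1] = 9 → [7, 9, 7, 5]
pop() removes 5 → [7, 9, 7]
append nums[2]+nums[0] = 7+7 = 14 → [7, 9, 7, 14]
pop() removes 14 → [7, 9, 7]
nums[-2] = nums[-1]-nums[-1] = 7-7 = 0 → [7, 0, 7]
nums[-1] = 5 → [7, 0, 5]
insert 6 at 0 → [6, 7, 0, 5]
append nums[0]+nums[-1] = 6+5 = 11 → [6, 7, 0, 5, 11]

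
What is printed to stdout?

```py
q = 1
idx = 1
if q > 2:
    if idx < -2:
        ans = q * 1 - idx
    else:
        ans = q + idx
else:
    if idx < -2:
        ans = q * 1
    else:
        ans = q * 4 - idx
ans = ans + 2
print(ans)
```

q=1, idx=1
q > 2 is False; idx < -2 is False
→ ans = q * 4 - idx = 3
ans = 3+2 = 5

5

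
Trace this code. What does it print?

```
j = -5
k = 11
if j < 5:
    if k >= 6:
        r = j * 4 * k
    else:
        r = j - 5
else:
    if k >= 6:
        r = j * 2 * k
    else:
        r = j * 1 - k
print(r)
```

j=-5, k=11
j < 5 is True; k >= 6 is True
→ r = j * 4 * k = -220

-220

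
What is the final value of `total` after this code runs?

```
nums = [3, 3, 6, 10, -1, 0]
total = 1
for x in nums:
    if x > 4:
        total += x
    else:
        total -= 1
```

13

x=3: not >4, total = 1-1 = 0
x=3: not >4, total = 0-1 = -1
x=6: >4, total = (-1)+6 = 5
x=10: >4, total = 5+10 = 15
x=-1: not >4, total = 15-1 = 14
x=0: not >4, total = 14-1 = 13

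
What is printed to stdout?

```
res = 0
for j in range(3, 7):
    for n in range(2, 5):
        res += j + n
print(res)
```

90

j=3,n=2: res = 0+5 = 5
j=3,n=3: res = 5+6 = 11
j=3,n=4: res = 11+7 = 18
j=4,n=2: res = 18+6 = 24
j=4,n=3: res = 24+7 = 31
j=4,n=4: res = 31+8 = 39
j=5,n=2: res = 39+7 = 46
j=5,n=3: res = 46+8 = 54
j=5,n=4: res = 54+9 = 63
j=6,n=2: res = 63+8 = 71
j=6,n=3: res = 71+9 = 80
j=6,n=4: res = 80+10 = 90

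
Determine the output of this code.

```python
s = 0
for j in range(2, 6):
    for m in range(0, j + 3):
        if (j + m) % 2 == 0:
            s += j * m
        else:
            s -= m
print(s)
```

j=2,m=0: even sum, s = 0+0 = 0
j=2,m=1: odd sum, s = 0-1 = -1
j=2,m=2: even sum, s = (-1)+4 = 3
j=2,m=3: odd sum, s = 3-3 = 0
j=2,m=4: even sum, s = 0+8 = 8
j=3,m=0: odd sum, s = 8-0 = 8
j=3,m=1: even sum, s = 8+3 = 11
j=3,m=2: odd sum, s = 11-2 = 9
j=3,m=3: even sum, s = 9+9 = 18
j=3,m=4: odd sum, s = 18-4 = 14
j=3,m=5: even sum, s = 14+15 = 29
j=4,m=0: even sum, s = 29+0 = 29
j=4,m=1: odd sum, s = 29-1 = 28
j=4,m=2: even sum, s = 28+8 = 36
j=4,m=3: odd sum, s = 36-3 = 33
j=4,m=4: even sum, s = 33+16 = 49
j=4,m=5: odd sum, s = 49-5 = 44
j=4,m=6: even sum, s = 44+24 = 68
j=5,m=0: odd sum, s = 68-0 = 68
j=5,m=1: even sum, s = 68+5 = 73
j=5,m=2: odd sum, s = 73-2 = 71
j=5,m=3: even sum, s = 71+15 = 86
j=5,m=4: odd sum, s = 86-4 = 82
j=5,m=5: even sum, s = 82+25 = 107
j=5,m=6: odd sum, s = 107-6 = 101
j=5,m=7: even sum, s = 101+35 = 136

136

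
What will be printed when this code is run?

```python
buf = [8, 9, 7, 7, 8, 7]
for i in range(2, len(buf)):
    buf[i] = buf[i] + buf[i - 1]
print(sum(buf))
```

125

i=2: buf[2] = 7+9 = 16 → [8, 9, 16, 7, 8, 7]
i=3: buf[3] = 7+16 = 23 → [8, 9, 16, 23, 8, 7]
i=4: buf[4] = 8+23 = 31 → [8, 9, 16, 23, 31, 7]
i=5: buf[5] = 7+31 = 38 → [8, 9, 16, 23, 31, 38]
sum = 125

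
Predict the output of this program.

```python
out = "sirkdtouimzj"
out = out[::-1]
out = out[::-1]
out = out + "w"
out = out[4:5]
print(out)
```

reverse → 'jzmiuotdkris'
reverse → 'sirkdtouimzj'
+ 'w' → 'sirkdtouimzjw'
slice [4:5] → 'd'

d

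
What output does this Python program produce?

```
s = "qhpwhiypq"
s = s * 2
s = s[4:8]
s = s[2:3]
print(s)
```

repeat ×2 → 'qhpwhiypqqhpwhiypq'
slice [4:8] → 'hiyp'
slice [2:3] → 'y'

y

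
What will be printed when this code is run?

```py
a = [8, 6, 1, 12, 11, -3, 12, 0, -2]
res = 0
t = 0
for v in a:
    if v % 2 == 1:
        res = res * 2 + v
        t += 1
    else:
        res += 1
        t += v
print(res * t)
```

v=8: not odd, res = 0+1 = 1; t=8
v=6: not odd, res = 1+1 = 2; t=14
v=1: odd, res = 2*2+1 = 5; t=15
v=12: not odd, res = 5+1 = 6; t=27
v=11: odd, res = 6*2+11 = 23; t=28
v=-3: odd, res = 23*2+(-3) = 43; t=29
v=12: not odd, res = 43+1 = 44; t=41
v=0: not odd, res = 44+1 = 45; t=41
v=-2: not odd, res = 45+1 = 46; t=39
res*t = 46*39 = 1794

1794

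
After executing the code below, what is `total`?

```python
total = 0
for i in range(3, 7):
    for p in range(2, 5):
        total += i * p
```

162

i=3,p=2: total = 0+6 = 6
i=3,p=3: total = 6+9 = 15
i=3,p=4: total = 15+12 = 27
i=4,p=2: total = 27+8 = 35
i=4,p=3: total = 35+12 = 47
i=4,p=4: total = 47+16 = 63
i=5,p=2: total = 63+10 = 73
i=5,p=3: total = 73+15 = 88
i=5,p=4: total = 88+20 = 108
i=6,p=2: total = 108+12 = 120
i=6,p=3: total = 120+18 = 138
i=6,p=4: total = 138+24 = 162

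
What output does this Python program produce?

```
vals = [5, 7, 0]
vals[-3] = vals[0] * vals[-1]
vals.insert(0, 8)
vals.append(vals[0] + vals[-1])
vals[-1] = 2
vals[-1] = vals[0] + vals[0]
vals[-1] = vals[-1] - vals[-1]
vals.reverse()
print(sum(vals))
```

15

vals[-3] = vals[0]*vals[-1] = 5*0 = 0 → [0, 7, 0]
insert 8 at 0 → [8, 0, 7, 0]
append vals[0]+vals[-1] = 8+0 = 8 → [8, 0, 7, 0, 8]
vals[-1] = 2 → [8, 0, 7, 0, 2]
vals[-1] = vals[0]+vals[0] = 8+8 = 16 → [8, 0, 7, 0, 16]
vals[-1] = vals[-1]-vals[-1] = 16-16 = 0 → [8, 0, 7, 0, 0]
reverse → [0, 0, 7, 0, 8]
sum = 15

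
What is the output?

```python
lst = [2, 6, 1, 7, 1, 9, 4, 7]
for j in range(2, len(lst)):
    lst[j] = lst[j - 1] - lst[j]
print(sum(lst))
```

j=2: lst[2] = 6-1 = 5 → [2, 6, 5, 7, 1, 9, 4, 7]
j=3: lst[3] = 5-7 = -2 → [2, 6, 5, -2, 1, 9, 4, 7]
j=4: lst[4] = (-2)-1 = -3 → [2, 6, 5, -2, -3, 9, 4, 7]
j=5: lst[5] = (-3)-9 = -12 → [2, 6, 5, -2, -3, -12, 4, 7]
j=6: lst[6] = (-12)-4 = -16 → [2, 6, 5, -2, -3, -12, -16, 7]
j=7: lst[7] = (-16)-7 = -23 → [2, 6, 5, -2, -3, -12, -16, -23]
sum = -43

-43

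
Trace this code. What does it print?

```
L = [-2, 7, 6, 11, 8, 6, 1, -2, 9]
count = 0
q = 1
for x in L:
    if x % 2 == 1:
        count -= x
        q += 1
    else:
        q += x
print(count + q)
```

x=-2: not odd; q=-1
x=7: odd, count = 0-7 = -7; q=0
x=6: not odd; q=6
x=11: odd, count = (-7)-11 = -18; q=7
x=8: not odd; q=15
x=6: not odd; q=21
x=1: odd, count = (-18)-1 = -19; q=22
x=-2: not odd; q=20
x=9: odd, count = (-19)-9 = -28; q=21
count+q = (-28)+21 = -7

-7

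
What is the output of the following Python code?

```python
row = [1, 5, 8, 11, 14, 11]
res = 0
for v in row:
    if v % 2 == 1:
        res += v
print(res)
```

v=1: odd, res = 0+1 = 1
v=5: odd, res = 1+5 = 6
v=8: not odd
v=11: odd, res = 6+11 = 17
v=14: not odd
v=11: odd, res = 17+11 = 28

28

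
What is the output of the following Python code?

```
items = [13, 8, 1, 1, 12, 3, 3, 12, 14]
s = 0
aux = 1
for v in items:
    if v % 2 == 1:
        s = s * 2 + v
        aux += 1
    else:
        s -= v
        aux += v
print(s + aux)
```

v=13: odd, s = 0*2+13 = 13; aux=2
v=8: not odd, s = 13-8 = 5; aux=10
v=1: odd, s = 5*2+1 = 11; aux=11
v=1: odd, s = 11*2+1 = 23; aux=12
v=12: not odd, s = 23-12 = 11; aux=24
v=3: odd, s = 11*2+3 = 25; aux=25
v=3: odd, s = 25*2+3 = 53; aux=26
v=12: not odd, s = 53-12 = 41; aux=38
v=14: not odd, s = 41-14 = 27; aux=52
s+aux = 27+52 = 79

79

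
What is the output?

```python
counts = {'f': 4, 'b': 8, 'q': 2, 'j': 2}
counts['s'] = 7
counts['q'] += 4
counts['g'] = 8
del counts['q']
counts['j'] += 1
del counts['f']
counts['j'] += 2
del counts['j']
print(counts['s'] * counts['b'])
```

counts['s'] = 7 → {'f': 4, 'b': 8, 'q': 2, 'j': 2, 's': 7}
counts['q'] = 2+4 = 6 → {'f': 4, 'b': 8, 'q': 6, 'j': 2, 's': 7}
counts['g'] = 8 → {'f': 4, 'b': 8, 'q': 6, 'j': 2, 's': 7, 'g': 8}
del 'q' → {'f': 4, 'b': 8, 'j': 2, 's': 7, 'g': 8}
counts['j'] = 2+1 = 3 → {'f': 4, 'b': 8, 'j': 3, 's': 7, 'g': 8}
del 'f' → {'b': 8, 'j': 3, 's': 7, 'g': 8}
counts['j'] = 3+2 = 5 → {'b': 8, 'j': 5, 's': 7, 'g': 8}
del 'j' → {'b': 8, 's': 7, 'g': 8}
counts['s']*counts['b'] = 7*8 = 56

56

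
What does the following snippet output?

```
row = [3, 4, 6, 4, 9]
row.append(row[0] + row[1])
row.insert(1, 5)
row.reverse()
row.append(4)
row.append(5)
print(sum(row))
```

append row[0]+row[1] = 3+4 = 7 → [3, 4, 6, 4, 9, 7]
insert 5 at 1 → [3, 5, 4, 6, 4, 9, 7]
reverse → [7, 9, 4, 6, 4, 5, 3]
append 4 → [7, 9, 4, 6, 4, 5, 3, 4]
append 5 → [7, 9, 4, 6, 4, 5, 3, 4, 5]
sum = 47

47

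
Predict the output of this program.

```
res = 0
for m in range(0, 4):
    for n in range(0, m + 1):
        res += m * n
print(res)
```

25

m=0,n=0: res = 0+0 = 0
m=1,n=0: res = 0+0 = 0
m=1,n=1: res = 0+1 = 1
m=2,n=0: res = 1+0 = 1
m=2,n=1: res = 1+2 = 3
m=2,n=2: res = 3+4 = 7
m=3,n=0: res = 7+0 = 7
m=3,n=1: res = 7+3 = 10
m=3,n=2: res = 10+6 = 16
m=3,n=3: res = 16+9 = 25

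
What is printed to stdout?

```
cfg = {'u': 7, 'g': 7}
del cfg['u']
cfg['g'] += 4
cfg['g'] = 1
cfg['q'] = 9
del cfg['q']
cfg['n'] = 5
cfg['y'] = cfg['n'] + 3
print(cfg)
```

del 'u' → {'g': 7}
cfg['g'] = 7+4 = 11 → {'g': 11}
cfg['g'] = 1 → {'g': 1}
cfg['q'] = 9 → {'g': 1, 'q': 9}
del 'q' → {'g': 1}
cfg['n'] = 5 → {'g': 1, 'n': 5}
cfg['y'] = cfg['n']+3 = 8 → {'g': 1, 'n': 5, 'y': 8}

{'g': 1, 'n': 5, 'y': 8}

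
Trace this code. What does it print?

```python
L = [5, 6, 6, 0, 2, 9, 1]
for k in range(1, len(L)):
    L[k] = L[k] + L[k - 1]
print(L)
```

k=1: L[1] = 6+5 = 11 → [5, 11, 6, 0, 2, 9, 1]
k=2: L[2] = 6+11 = 17 → [5, 11, 17, 0, 2, 9, 1]
k=3: L[3] = 0+17 = 17 → [5, 11, 17, 17, 2, 9, 1]
k=4: L[4] = 2+17 = 19 → [5, 11, 17, 17, 19, 9, 1]
k=5: L[5] = 9+19 = 28 → [5, 11, 17, 17, 19, 28, 1]
k=6: L[6] = 1+28 = 29 → [5, 11, 17, 17, 19, 28, 29]

[5, 11, 17, 17, 19, 28, 29]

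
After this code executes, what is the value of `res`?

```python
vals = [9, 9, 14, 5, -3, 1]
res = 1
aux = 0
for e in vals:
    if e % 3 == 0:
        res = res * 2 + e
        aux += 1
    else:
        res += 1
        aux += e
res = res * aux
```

1472

e=9: %3==0, res = 1*2+9 = 11; aux=1
e=9: %3==0, res = 11*2+9 = 31; aux=2
e=14: not %3==0, res = 31+1 = 32; aux=16
e=5: not %3==0, res = 32+1 = 33; aux=21
e=-3: %3==0, res = 33*2+(-3) = 63; aux=22
e=1: not %3==0, res = 63+1 = 64; aux=23
res*aux = 64*23 = 1472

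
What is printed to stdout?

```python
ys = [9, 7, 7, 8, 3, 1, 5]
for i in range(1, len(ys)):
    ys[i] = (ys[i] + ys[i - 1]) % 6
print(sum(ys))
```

i=1: ys[1] = (7+9)%6 = 4 → [9, 4, 7, 8, 3, 1, 5]
i=2: ys[2] = (7+4)%6 = 5 → [9, 4, 5, 8, 3, 1, 5]
i=3: ys[3] = (8+5)%6 = 1 → [9, 4, 5, 1, 3, 1, 5]
i=4: ys[4] = (3+1)%6 = 4 → [9, 4, 5, 1, 4, 1, 5]
i=5: ys[5] = (1+4)%6 = 5 → [9, 4, 5, 1, 4, 5, 5]
i=6: ys[6] = (5+5)%6 = 4 → [9, 4, 5, 1, 4, 5, 4]
sum = 32

32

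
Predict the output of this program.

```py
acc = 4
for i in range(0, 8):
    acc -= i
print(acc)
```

i=0: acc = 4-0 = 4
i=1: acc = 4-1 = 3
i=2: acc = 3-2 = 1
i=3: acc = 1-3 = -2
i=4: acc = (-2)-4 = -6
i=5: acc = (-6)-5 = -11
i=6: acc = (-11)-6 = -17
i=7: acc = (-17)-7 = -24

-24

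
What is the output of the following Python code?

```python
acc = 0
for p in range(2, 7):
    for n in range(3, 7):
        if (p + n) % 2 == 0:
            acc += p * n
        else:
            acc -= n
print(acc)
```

p=2,n=3: odd sum, acc = 0-3 = -3
p=2,n=4: even sum, acc = (-3)+8 = 5
p=2,n=5: odd sum, acc = 5-5 = 0
p=2,n=6: even sum, acc = 0+12 = 12
p=3,n=3: even sum, acc = 12+9 = 21
p=3,n=4: odd sum, acc = 21-4 = 17
p=3,n=5: even sum, acc = 17+15 = 32
p=3,n=6: odd sum, acc = 32-6 = 26
p=4,n=3: odd sum, acc = 26-3 = 23
p=4,n=4: even sum, acc = 23+16 = 39
p=4,n=5: odd sum, acc = 39-5 = 34
p=4,n=6: even sum, acc = 34+24 = 58
p=5,n=3: even sum, acc = 58+15 = 73
p=5,n=4: odd sum, acc = 73-4 = 69
p=5,n=5: even sum, acc = 69+25 = 94
p=5,n=6: odd sum, acc = 94-6 = 88
p=6,n=3: odd sum, acc = 88-3 = 85
p=6,n=4: even sum, acc = 85+24 = 109
p=6,n=5: odd sum, acc = 109-5 = 104
p=6,n=6: even sum, acc = 104+36 = 140

140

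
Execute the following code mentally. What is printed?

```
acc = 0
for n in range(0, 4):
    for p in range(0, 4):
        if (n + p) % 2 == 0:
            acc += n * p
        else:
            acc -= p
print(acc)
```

8

n=0,p=0: even sum, acc = 0+0 = 0
n=0,p=1: odd sum, acc = 0-1 = -1
n=0,p=2: even sum, acc = (-1)+0 = -1
n=0,p=3: odd sum, acc = (-1)-3 = -4
n=1,p=0: odd sum, acc = (-4)-0 = -4
n=1,p=1: even sum, acc = (-4)+1 = -3
n=1,p=2: odd sum, acc = (-3)-2 = -5
n=1,p=3: even sum, acc = (-5)+3 = -2
n=2,p=0: even sum, acc = (-2)+0 = -2
n=2,p=1: odd sum, acc = (-2)-1 = -3
n=2,p=2: even sum, acc = (-3)+4 = 1
n=2,p=3: odd sum, acc = 1-3 = -2
n=3,p=0: odd sum, acc = (-2)-0 = -2
n=3,p=1: even sum, acc = (-2)+3 = 1
n=3,p=2: odd sum, acc = 1-2 = -1
n=3,p=3: even sum, acc = (-1)+9 = 8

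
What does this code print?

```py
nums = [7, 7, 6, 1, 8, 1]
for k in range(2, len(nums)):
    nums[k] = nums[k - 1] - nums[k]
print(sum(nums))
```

k=2: nums[2] = 7-6 = 1 → [7, 7, 1, 1, 8, 1]
k=3: nums[3] = 1-1 = 0 → [7, 7, 1, 0, 8, 1]
k=4: nums[4] = 0-8 = -8 → [7, 7, 1, 0, -8, 1]
k=5: nums[5] = (-8)-1 = -9 → [7, 7, 1, 0, -8, -9]
sum = -2

-2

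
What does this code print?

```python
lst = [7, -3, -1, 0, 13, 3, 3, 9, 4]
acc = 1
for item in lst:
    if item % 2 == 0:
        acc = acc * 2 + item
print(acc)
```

item=7: not even
item=-3: not even
item=-1: not even
item=0: even, acc = 1*2+0 = 2
item=13: not even
item=3: not even
item=3: not even
item=9: not even
item=4: even, acc = 2*2+4 = 8

8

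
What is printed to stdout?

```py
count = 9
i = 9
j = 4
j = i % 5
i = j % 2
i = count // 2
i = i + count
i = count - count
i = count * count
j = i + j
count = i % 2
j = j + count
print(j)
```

86

j = 9%5 = 4
i = 4%2 = 0
i = 9//2 = 4
i = 4+9 = 13
i = 9-9 = 0
i = 9*9 = 81
j = 81+4 = 85
count = 81%2 = 1
j = 85+1 = 86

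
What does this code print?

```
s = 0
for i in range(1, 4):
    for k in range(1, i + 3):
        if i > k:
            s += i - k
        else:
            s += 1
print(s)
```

13

i=1,k=1: not 1>1, s = 0+1 = 1
i=1,k=2: not 1>2, s = 1+1 = 2
i=1,k=3: not 1>3, s = 2+1 = 3
i=2,k=1: 2>1, s = 3+1 = 4
i=2,k=2: not 2>2, s = 4+1 = 5
i=2,k=3: not 2>3, s = 5+1 = 6
i=2,k=4: not 2>4, s = 6+1 = 7
i=3,k=1: 3>1, s = 7+2 = 9
i=3,k=2: 3>2, s = 9+1 = 10
i=3,k=3: not 3>3, s = 10+1 = 11
i=3,k=4: not 3>4, s = 11+1 = 12
i=3,k=5: not 3>5, s = 12+1 = 13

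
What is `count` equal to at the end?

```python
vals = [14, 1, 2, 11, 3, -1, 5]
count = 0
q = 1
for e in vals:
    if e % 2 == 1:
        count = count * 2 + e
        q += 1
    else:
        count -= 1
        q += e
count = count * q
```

1562

e=14: not odd, count = 0-1 = -1; q=15
e=1: odd, count = (-1)*2+1 = -1; q=16
e=2: not odd, count = (-1)-1 = -2; q=18
e=11: odd, count = (-2)*2+11 = 7; q=19
e=3: odd, count = 7*2+3 = 17; q=20
e=-1: odd, count = 17*2+(-1) = 33; q=21
e=5: odd, count = 33*2+5 = 71; q=22
count*q = 71*22 = 1562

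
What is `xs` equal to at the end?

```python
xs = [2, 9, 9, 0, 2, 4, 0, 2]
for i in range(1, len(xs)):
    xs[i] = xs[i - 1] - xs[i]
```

i=1: xs[1] = 2-9 = -7 → [2, -7, 9, 0, 2, 4, 0, 2]
i=2: xs[2] = (-7)-9 = -16 → [2, -7, -16, 0, 2, 4, 0, 2]
i=3: xs[3] = (-16)-0 = -16 → [2, -7, -16, -16, 2, 4, 0, 2]
i=4: xs[4] = (-16)-2 = -18 → [2, -7, -16, -16, -18, 4, 0, 2]
i=5: xs[5] = (-18)-4 = -22 → [2, -7, -16, -16, -18, -22, 0, 2]
i=6: xs[6] = (-22)-0 = -22 → [2, -7, -16, -16, -18, -22, -22, 2]
i=7: xs[7] = (-22)-2 = -24 → [2, -7, -16, -16, -18, -22, -22, -24]

[2, -7, -16, -16, -18, -22, -22, -24]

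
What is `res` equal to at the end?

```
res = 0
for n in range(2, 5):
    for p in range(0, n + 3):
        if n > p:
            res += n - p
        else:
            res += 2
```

n=2,p=0: 2>0, res = 0+2 = 2
n=2,p=1: 2>1, res = 2+1 = 3
n=2,p=2: not 2>2, res = 3+2 = 5
n=2,p=3: not 2>3, res = 5+2 = 7
n=2,p=4: not 2>4, res = 7+2 = 9
n=3,p=0: 3>0, res = 9+3 = 12
n=3,p=1: 3>1, res = 12+2 = 14
n=3,p=2: 3>2, res = 14+1 = 15
n=3,p=3: not 3>3, res = 15+2 = 17
n=3,p=4: not 3>4, res = 17+2 = 19
n=3,p=5: not 3>5, res = 19+2 = 21
n=4,p=0: 4>0, res = 21+4 = 25
n=4,p=1: 4>1, res = 25+3 = 28
n=4,p=2: 4>2, res = 28+2 = 30
n=4,p=3: 4>3, res = 30+1 = 31
n=4,p=4: not 4>4, res = 31+2 = 33
n=4,p=5: not 4>5, res = 33+2 = 35
n=4,p=6: not 4>6, res = 35+2 = 37

37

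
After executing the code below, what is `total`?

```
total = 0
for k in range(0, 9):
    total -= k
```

k=0: total = 0-0 = 0
k=1: total = 0-1 = -1
k=2: total = (-1)-2 = -3
k=3: total = (-3)-3 = -6
k=4: total = (-6)-4 = -10
k=5: total = (-10)-5 = -15
k=6: total = (-15)-6 = -21
k=7: total = (-21)-7 = -28
k=8: total = (-28)-8 = -36

-36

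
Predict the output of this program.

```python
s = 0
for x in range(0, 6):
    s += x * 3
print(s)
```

x=0: s = 0+0*3 = 0
x=1: s = 0+1*3 = 3
x=2: s = 3+2*3 = 9
x=3: s = 9+3*3 = 18
x=4: s = 18+4*3 = 30
x=5: s = 30+5*3 = 45

45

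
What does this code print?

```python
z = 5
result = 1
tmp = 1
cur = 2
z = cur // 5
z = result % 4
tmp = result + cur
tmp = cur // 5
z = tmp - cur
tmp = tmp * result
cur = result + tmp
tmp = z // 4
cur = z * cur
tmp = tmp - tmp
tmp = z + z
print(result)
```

z = 2//5 = 0
z = 1%4 = 1
tmp = 1+2 = 3
tmp = 2//5 = 0
z = 0-2 = -2
tmp = 0*1 = 0
cur = 1+0 = 1
tmp = (-2)//4 = -1
cur = (-2)*1 = -2
tmp = (-1)-(-1) = 0
tmp = (-2)+(-2) = -4

1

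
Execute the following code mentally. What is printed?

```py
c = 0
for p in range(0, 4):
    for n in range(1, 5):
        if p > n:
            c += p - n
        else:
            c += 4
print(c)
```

56

p=0,n=1: not 0>1, c = 0+4 = 4
p=0,n=2: not 0>2, c = 4+4 = 8
p=0,n=3: not 0>3, c = 8+4 = 12
p=0,n=4: not 0>4, c = 12+4 = 16
p=1,n=1: not 1>1, c = 16+4 = 20
p=1,n=2: not 1>2, c = 20+4 = 24
p=1,n=3: not 1>3, c = 24+4 = 28
p=1,n=4: not 1>4, c = 28+4 = 32
p=2,n=1: 2>1, c = 32+1 = 33
p=2,n=2: not 2>2, c = 33+4 = 37
p=2,n=3: not 2>3, c = 37+4 = 41
p=2,n=4: not 2>4, c = 41+4 = 45
p=3,n=1: 3>1, c = 45+2 = 47
p=3,n=2: 3>2, c = 47+1 = 48
p=3,n=3: not 3>3, c = 48+4 = 52
p=3,n=4: not 3>4, c = 52+4 = 56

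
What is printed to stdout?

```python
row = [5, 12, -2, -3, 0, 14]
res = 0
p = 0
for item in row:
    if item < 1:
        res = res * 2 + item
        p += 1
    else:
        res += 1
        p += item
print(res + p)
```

37

item=5: not <1, res = 0+1 = 1; p=5
item=12: not <1, res = 1+1 = 2; p=17
item=-2: <1, res = 2*2+(-2) = 2; p=18
item=-3: <1, res = 2*2+(-3) = 1; p=19
item=0: <1, res = 1*2+0 = 2; p=20
item=14: not <1, res = 2+1 = 3; p=34
res+p = 3+34 = 37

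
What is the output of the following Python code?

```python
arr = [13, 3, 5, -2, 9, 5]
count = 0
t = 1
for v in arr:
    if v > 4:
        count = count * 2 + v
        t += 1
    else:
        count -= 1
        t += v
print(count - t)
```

v=13: >4, count = 0*2+13 = 13; t=2
v=3: not >4, count = 13-1 = 12; t=5
v=5: >4, count = 12*2+5 = 29; t=6
v=-2: not >4, count = 29-1 = 28; t=4
v=9: >4, count = 28*2+9 = 65; t=5
v=5: >4, count = 65*2+5 = 135; t=6
count-t = 135-6 = 129

129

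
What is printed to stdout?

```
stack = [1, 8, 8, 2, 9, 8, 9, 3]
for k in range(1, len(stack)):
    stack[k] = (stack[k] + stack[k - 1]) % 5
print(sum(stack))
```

k=1: stack[1] = (8+1)%5 = 4 → [1, 4, 8, 2, 9, 8, 9, 3]
k=2: stack[2] = (8+4)%5 = 2 → [1, 4, 2, 2, 9, 8, 9, 3]
k=3: stack[3] = (2+2)%5 = 4 → [1, 4, 2, 4, 9, 8, 9, 3]
k=4: stack[4] = (9+4)%5 = 3 → [1, 4, 2, 4, 3, 8, 9, 3]
k=5: stack[5] = (8+3)%5 = 1 → [1, 4, 2, 4, 3, 1, 9, 3]
k=6: stack[6] = (9+1)%5 = 0 → [1, 4, 2, 4, 3, 1, 0, 3]
k=7: stack[7] = (3+0)%5 = 3 → [1, 4, 2, 4, 3, 1, 0, 3]
sum = 18

18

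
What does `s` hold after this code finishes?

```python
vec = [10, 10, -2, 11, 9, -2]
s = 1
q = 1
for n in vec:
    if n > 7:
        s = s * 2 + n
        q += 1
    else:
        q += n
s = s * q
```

n=10: >7, s = 1*2+10 = 12; q=2
n=10: >7, s = 12*2+10 = 34; q=3
n=-2: not >7; q=1
n=11: >7, s = 34*2+11 = 79; q=2
n=9: >7, s = 79*2+9 = 167; q=3
n=-2: not >7; q=1
s*q = 167*1 = 167

167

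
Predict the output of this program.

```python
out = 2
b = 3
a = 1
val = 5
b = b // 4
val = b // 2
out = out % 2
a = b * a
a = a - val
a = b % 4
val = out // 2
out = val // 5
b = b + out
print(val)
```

0

b = 3//4 = 0
val = 0//2 = 0
out = 2%2 = 0
a = 0*1 = 0
a = 0-0 = 0
a = 0%4 = 0
val = 0//2 = 0
out = 0//5 = 0
b = 0+0 = 0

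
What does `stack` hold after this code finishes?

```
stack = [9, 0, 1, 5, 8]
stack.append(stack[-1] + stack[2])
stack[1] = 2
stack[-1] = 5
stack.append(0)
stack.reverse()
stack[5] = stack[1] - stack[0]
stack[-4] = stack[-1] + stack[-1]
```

append stack[-1]+stack[2] = 8+1 = 9 → [9, 0, 1, 5, 8, 9]
stack[1] = 2 → [9, 2, 1, 5, 8, 9]
stack[-1] = 5 → [9, 2, 1, 5, 8, 5]
append 0 → [9, 2, 1, 5, 8, 5, 0]
reverse → [0, 5, 8, 5, 1, 2, 9]
stack[5] = stack[1]-stack[0] = 5-0 = 5 → [0, 5, 8, 5, 1, 5, 9]
stack[-4] = stack[-1]+stack[-1] = 9+9 = 18 → [0, 5, 8, 18, 1, 5, 9]

[0, 5, 8, 18, 1, 5, 9]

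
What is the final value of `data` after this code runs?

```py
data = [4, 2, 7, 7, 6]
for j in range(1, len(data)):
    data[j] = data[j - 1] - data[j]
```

[4, 2, -5, -12, -18]

j=1: data[1] = 4-2 = 2 → [4, 2, 7, 7, 6]
j=2: data[2] = 2-7 = -5 → [4, 2, -5, 7, 6]
j=3: data[3] = (-5)-7 = -12 → [4, 2, -5, -12, 6]
j=4: data[4] = (-12)-6 = -18 → [4, 2, -5, -12, -18]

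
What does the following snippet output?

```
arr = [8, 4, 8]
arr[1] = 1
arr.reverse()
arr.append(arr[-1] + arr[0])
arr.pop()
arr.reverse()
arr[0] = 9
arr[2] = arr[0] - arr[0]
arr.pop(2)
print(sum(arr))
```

arr[1] = 1 → [8, 1, 8]
reverse → [8, 1, 8]
append arr[-1]+arr[0] = 8+8 = 16 → [8, 1, 8, 16]
pop() removes 16 → [8, 1, 8]
reverse → [8, 1, 8]
arr[0] = 9 → [9, 1, 8]
arr[2] = arr[0]-arr[0] = 9-9 = 0 → [9, 1, 0]
pop(2) removes 0 → [9, 1]
sum = 10

10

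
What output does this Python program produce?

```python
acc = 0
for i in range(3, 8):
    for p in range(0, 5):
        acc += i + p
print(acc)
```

175

i=3,p=0: acc = 0+3 = 3
i=3,p=1: acc = 3+4 = 7
i=3,p=2: acc = 7+5 = 12
i=3,p=3: acc = 12+6 = 18
i=3,p=4: acc = 18+7 = 25
i=4,p=0: acc = 25+4 = 29
i=4,p=1: acc = 29+5 = 34
i=4,p=2: acc = 34+6 = 40
i=4,p=3: acc = 40+7 = 47
i=4,p=4: acc = 47+8 = 55
i=5,p=0: acc = 55+5 = 60
i=5,p=1: acc = 60+6 = 66
i=5,p=2: acc = 66+7 = 73
i=5,p=3: acc = 73+8 = 81
i=5,p=4: acc = 81+9 = 90
i=6,p=0: acc = 90+6 = 96
i=6,p=1: acc = 96+7 = 103
i=6,p=2: acc = 103+8 = 111
i=6,p=3: acc = 111+9 = 120
i=6,p=4: acc = 120+10 = 130
i=7,p=0: acc = 130+7 = 137
i=7,p=1: acc = 137+8 = 145
i=7,p=2: acc = 145+9 = 154
i=7,p=3: acc = 154+10 = 164
i=7,p=4: acc = 164+11 = 175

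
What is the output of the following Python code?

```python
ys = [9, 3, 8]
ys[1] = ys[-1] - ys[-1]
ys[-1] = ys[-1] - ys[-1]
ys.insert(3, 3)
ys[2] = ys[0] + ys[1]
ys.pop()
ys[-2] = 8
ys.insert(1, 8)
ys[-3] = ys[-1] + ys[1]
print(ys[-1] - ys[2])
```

1

ys[1] = ys[-1]-ys[-1] = 8-8 = 0 → [9, 0, 8]
ys[-1] = ys[-1]-ys[-1] = 8-8 = 0 → [9, 0, 0]
insert 3 at 3 → [9, 0, 0, 3]
ys[2] = ys[0]+ys[1] = 9+0 = 9 → [9, 0, 9, 3]
pop() removes 3 → [9, 0, 9]
ys[-2] = 8 → [9, 8, 9]
insert 8 at 1 → [9, 8, 8, 9]
ys[-3] = ys[-1]+ys[1] = 9+8 = 17 → [9, 17, 8, 9]
ys[-1]-ys[2] = 9-8 = 1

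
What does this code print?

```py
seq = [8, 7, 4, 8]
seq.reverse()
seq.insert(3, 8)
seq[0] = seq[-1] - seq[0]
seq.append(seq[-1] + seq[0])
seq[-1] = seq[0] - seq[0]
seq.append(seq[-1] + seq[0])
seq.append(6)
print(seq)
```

reverse → [8, 4, 7, 8]
insert 8 at 3 → [8, 4, 7, 8, 8]
seq[0] = seq[-1]-seq[0] = 8-8 = 0 → [0, 4, 7, 8, 8]
append seq[-1]+seq[0] = 8+0 = 8 → [0, 4, 7, 8, 8, 8]
seq[-1] = seq[0]-seq[0] = 0-0 = 0 → [0, 4, 7, 8, 8, 0]
append seq[-1]+seq[0] = 0+0 = 0 → [0, 4, 7, 8, 8, 0, 0]
append 6 → [0, 4, 7, 8, 8, 0, 0, 6]

[0, 4, 7, 8, 8, 0, 0, 6]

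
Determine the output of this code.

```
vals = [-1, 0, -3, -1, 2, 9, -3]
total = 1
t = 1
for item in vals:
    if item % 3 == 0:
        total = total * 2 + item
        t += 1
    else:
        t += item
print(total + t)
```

24

item=-1: not %3==0; t=0
item=0: %3==0, total = 1*2+0 = 2; t=1
item=-3: %3==0, total = 2*2+(-3) = 1; t=2
item=-1: not %3==0; t=1
item=2: not %3==0; t=3
item=9: %3==0, total = 1*2+9 = 11; t=4
item=-3: %3==0, total = 11*2+(-3) = 19; t=5
total+t = 19+5 = 24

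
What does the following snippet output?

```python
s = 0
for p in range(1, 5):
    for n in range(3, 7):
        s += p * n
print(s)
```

180

p=1,n=3: s = 0+3 = 3
p=1,n=4: s = 3+4 = 7
p=1,n=5: s = 7+5 = 12
p=1,n=6: s = 12+6 = 18
p=2,n=3: s = 18+6 = 24
p=2,n=4: s = 24+8 = 32
p=2,n=5: s = 32+10 = 42
p=2,n=6: s = 42+12 = 54
p=3,n=3: s = 54+9 = 63
p=3,n=4: s = 63+12 = 75
p=3,n=5: s = 75+15 = 90
p=3,n=6: s = 90+18 = 108
p=4,n=3: s = 108+12 = 120
p=4,n=4: s = 120+16 = 136
p=4,n=5: s = 136+20 = 156
p=4,n=6: s = 156+24 = 180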